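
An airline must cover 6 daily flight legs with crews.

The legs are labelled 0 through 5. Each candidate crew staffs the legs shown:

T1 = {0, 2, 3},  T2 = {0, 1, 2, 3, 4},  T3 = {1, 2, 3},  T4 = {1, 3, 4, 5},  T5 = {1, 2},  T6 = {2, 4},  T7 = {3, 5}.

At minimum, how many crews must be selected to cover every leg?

2

T1 and T4 together: T1 ∪ T4 = {0, 1, 2, 3, 4, 5} — every leg is covered.
No single crew has all 6 legs (the largest, T2, has 5), so 2 is optimal.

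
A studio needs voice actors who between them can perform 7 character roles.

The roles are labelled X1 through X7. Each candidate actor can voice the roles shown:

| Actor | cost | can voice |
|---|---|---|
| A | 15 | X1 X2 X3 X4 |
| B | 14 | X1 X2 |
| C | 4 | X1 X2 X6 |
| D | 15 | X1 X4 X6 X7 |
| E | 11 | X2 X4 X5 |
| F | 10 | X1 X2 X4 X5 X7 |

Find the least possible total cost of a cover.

29

A, C, F together cover every role (A ∪ C ∪ F = {X1, X2, X3, X4, X5, X6, X7}); total cost 15 + 4 + 10 = 29.
No covering selection has total cost below 29.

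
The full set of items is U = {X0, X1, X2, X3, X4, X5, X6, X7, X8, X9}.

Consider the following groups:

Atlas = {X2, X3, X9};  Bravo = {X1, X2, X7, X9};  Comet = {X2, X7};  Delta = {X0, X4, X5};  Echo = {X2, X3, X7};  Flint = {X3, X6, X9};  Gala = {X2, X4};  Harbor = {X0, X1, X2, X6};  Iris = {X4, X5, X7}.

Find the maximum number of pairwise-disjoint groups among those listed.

Comet, Delta, Flint are pairwise disjoint (Comet={X2,X7}; Delta={X0,X4,X5}; Flint={X3,X6,X9}).
Every remaining group overlaps one of these, and no 4 of the listed groups are pairwise disjoint, so 3 is the maximum.

3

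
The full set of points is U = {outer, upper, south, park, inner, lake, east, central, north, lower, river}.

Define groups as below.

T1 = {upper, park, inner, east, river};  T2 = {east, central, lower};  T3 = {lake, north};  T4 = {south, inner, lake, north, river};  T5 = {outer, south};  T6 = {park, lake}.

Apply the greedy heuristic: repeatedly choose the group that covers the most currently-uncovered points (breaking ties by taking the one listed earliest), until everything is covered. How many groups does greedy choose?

Greedy: pick T1 (covers 5 new) → pick T4 (covers 3 new) → pick T2 (covers 2 new) → pick T5 (covers 1 new). Total picks: 4.

4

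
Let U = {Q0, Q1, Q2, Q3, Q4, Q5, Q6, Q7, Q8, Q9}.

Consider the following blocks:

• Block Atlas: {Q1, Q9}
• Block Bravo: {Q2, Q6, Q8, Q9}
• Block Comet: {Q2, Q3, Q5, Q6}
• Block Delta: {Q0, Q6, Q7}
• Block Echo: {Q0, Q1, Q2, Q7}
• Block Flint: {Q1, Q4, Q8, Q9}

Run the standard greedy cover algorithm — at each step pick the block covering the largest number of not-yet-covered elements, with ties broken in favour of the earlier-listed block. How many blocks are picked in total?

Greedy: pick Bravo (covers 4 new) → pick Echo (covers 3 new) → pick Comet (covers 2 new) → pick Flint (covers 1 new). Total picks: 4.
(The true minimum cover uses only 3 blocks, so greedy is not optimal here.)

4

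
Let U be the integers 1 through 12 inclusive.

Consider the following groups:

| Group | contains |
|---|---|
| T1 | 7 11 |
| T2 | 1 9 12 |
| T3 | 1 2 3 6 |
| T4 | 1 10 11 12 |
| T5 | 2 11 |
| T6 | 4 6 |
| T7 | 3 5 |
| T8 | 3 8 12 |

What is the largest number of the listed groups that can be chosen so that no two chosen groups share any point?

4

T1, T2, T6, T7 are pairwise disjoint (T1={7,11}; T2={1,9,12}; T6={4,6}; T7={3,5}).
Every remaining group overlaps one of these, and no 5 of the listed groups are pairwise disjoint, so 4 is the maximum.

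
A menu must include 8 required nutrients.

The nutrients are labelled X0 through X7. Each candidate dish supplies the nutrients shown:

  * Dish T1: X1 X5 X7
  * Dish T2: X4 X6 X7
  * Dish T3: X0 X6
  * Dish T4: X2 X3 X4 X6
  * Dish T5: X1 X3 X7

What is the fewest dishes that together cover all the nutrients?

T1 and T3 and T4 together: T1 ∪ T3 ∪ T4 = {X0, X1, X2, X3, X4, X5, X6, X7} — every nutrient is covered.
Only T3 contains X0, so T3 is forced; the remaining 6 nutrients need at least 2 more dishes (each remaining dish adds at most 3) — so at least 3 dishes are needed, and 3 is optimal.

3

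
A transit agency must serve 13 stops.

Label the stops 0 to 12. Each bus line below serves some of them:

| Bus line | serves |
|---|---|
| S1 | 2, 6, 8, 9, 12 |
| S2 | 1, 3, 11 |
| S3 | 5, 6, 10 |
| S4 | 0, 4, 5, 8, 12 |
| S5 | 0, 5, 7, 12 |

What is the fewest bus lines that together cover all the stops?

S1 and S2 and S3 and S4 and S5 together: S1 ∪ S2 ∪ S3 ∪ S4 ∪ S5 = {0, 1, 2, 3, 4, 5, 6, 7, 8, 9, 10, 11, 12} — every stop is covered.
No 4 of the 5 bus lines cover everything (all 5 combinations miss at least one stop), so 5 is optimal.

5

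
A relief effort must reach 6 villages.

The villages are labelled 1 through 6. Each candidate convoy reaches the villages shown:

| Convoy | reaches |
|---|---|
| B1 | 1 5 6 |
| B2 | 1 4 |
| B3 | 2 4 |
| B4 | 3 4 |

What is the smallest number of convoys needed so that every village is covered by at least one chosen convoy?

B1 and B3 and B4 together: B1 ∪ B3 ∪ B4 = {1, 2, 3, 4, 5, 6} — every village is covered.
Only B3 contains 2, so B3 is forced; the remaining 4 villages need at least 2 more convoys (each remaining convoy adds at most 3) — so at least 3 convoys are needed, and 3 is optimal.

3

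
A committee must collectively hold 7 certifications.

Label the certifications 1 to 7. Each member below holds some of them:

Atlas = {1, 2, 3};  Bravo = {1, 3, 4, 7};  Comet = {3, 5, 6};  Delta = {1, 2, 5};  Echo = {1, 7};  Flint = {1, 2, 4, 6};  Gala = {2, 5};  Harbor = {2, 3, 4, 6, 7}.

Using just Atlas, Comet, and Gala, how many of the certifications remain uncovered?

2

Union of Atlas, Comet, Gala = {1, 2, 3, 5, 6}.
Not covered: 4, 7 — 2 certifications.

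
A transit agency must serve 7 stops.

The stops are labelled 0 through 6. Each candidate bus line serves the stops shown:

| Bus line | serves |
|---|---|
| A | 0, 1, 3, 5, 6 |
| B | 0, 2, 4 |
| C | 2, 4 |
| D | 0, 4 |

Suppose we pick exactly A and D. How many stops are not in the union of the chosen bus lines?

1

Union of A, D = {0, 1, 3, 4, 5, 6}.
Not covered: 2 — 1 stop.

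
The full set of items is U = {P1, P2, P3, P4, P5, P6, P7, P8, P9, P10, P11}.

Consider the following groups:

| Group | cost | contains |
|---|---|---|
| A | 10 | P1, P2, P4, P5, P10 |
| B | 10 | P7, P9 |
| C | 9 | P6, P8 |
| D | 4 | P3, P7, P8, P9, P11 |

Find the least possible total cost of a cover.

23

A, C, D together cover every item (A ∪ C ∪ D = {P1, P2, P3, P4, P5, P6, P7, P8, P9, P10, P11}); total cost 10 + 9 + 4 = 23.
No covering selection has total cost below 23.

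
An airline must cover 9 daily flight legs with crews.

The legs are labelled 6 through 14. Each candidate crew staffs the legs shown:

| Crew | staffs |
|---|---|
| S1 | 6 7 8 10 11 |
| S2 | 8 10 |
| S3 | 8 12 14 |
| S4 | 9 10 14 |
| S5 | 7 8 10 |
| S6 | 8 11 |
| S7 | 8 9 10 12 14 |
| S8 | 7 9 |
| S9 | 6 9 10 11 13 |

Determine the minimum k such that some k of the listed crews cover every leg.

S1 and S3 and S9 together: S1 ∪ S3 ∪ S9 = {6, 7, 8, 9, 10, 11, 12, 13, 14} — every leg is covered.
Only S9 contains 13, so S9 is forced; the remaining 4 legs need at least 2 more crews (each remaining crew adds at most 3) — so at least 3 crews are needed, and 3 is optimal.

3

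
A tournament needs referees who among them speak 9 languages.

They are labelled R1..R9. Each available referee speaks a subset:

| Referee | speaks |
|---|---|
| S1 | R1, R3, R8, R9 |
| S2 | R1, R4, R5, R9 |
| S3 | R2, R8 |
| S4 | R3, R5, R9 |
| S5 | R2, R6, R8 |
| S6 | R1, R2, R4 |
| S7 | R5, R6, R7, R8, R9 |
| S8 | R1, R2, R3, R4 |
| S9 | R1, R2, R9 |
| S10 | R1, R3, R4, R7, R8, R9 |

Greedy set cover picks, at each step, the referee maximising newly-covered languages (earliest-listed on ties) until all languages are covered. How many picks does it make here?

Greedy: pick S10 (covers 6 new) → pick S5 (covers 2 new) → pick S2 (covers 1 new). Total picks: 3.
(The true minimum cover uses only 2 referees, so greedy is not optimal here.)

3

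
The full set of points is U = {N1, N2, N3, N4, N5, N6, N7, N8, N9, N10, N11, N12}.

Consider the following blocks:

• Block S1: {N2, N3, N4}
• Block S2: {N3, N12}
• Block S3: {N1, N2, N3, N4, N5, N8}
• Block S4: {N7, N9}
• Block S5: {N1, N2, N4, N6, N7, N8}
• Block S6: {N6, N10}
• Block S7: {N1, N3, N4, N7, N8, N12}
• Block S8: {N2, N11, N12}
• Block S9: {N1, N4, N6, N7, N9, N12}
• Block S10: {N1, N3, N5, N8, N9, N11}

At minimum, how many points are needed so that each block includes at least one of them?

4

The 4 points {N3, N7, N10, N12} hit every block.
No choice of 3 points meets every block, so 4 is the minimum.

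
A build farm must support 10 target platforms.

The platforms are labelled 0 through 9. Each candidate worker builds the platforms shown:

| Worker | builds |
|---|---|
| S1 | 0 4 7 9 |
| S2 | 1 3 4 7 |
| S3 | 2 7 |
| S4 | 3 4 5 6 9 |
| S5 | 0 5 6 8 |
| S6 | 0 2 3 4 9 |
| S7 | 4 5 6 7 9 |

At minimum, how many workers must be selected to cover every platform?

Take {S2, S5, S6}. Their union is {0, 1, 2, 3, 4, 5, 6, 7, 8, 9}, which is all 10 platforms.
Only S2 contains 1, so S2 is forced; the remaining 6 platforms need at least 2 more workers (each remaining worker adds at most 4) — so at least 3 workers are needed, and 3 is optimal.

3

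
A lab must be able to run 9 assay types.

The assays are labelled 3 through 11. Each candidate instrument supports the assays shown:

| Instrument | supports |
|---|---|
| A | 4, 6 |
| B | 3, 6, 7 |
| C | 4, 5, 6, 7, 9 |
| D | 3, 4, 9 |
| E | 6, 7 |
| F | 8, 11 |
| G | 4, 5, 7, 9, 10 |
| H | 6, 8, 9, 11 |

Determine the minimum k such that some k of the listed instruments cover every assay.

3

D and G and H together: D ∪ G ∪ H = {3, 4, 5, 6, 7, 8, 9, 10, 11} — every assay is covered.
Only G contains 10, so G is forced; the remaining 4 assays need at least 2 more instruments (each remaining instrument adds at most 3) — so at least 3 instruments are needed, and 3 is optimal.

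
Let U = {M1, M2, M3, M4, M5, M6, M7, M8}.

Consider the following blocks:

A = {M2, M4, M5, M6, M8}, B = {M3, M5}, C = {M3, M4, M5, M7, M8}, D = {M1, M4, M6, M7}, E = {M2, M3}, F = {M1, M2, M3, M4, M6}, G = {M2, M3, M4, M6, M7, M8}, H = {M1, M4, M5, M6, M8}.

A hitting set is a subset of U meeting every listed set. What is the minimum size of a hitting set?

2

Take T = {M3, M4}. Each listed block contains at least one of these, so T is a hitting set of size 2.
The blocks E, H are pairwise disjoint, so any hitting set needs a separate element for each — at least 2. Hence 2 is optimal.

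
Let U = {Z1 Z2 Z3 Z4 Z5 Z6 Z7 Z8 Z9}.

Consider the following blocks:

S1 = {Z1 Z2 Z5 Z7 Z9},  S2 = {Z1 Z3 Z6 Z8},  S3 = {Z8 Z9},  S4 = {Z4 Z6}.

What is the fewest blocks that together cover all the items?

S1, S2, and S4 cover everything between them: the union {Z1, Z2, Z3, Z4, Z5, Z6, Z7, Z8, Z9} is all of U.
Only S1 contains Z2, so S1 is forced; the remaining 4 items need at least 2 more blocks (each remaining block adds at most 3) — so at least 3 blocks are needed, and 3 is optimal.

3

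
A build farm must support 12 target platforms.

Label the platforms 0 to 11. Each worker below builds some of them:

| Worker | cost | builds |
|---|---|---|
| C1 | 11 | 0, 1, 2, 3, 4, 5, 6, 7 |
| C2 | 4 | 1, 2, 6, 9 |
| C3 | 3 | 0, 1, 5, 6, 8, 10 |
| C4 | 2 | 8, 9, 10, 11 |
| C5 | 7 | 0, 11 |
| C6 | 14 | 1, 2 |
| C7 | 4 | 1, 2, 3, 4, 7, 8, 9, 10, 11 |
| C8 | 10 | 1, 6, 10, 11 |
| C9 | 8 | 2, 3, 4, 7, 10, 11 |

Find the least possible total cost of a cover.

C3, C7 together cover every platform (C3 ∪ C7 = {0, 1, 2, 3, 4, 5, 6, 7, 8, 9, 10, 11}); total cost 3 + 4 = 7.
No covering selection has total cost below 7.

7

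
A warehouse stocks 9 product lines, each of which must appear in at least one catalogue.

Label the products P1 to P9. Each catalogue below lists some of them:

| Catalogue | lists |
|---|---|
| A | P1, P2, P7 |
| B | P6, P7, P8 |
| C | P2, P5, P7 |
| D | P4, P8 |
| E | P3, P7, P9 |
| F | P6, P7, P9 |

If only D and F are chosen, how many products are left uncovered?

4

Union of D, F = {P4, P6, P7, P8, P9}.
Not covered: P1, P2, P3, P5 — 4 products.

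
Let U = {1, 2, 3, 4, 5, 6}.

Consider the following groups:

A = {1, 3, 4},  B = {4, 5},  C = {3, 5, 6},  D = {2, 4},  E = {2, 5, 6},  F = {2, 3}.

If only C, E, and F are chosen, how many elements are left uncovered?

Union of C, E, F = {2, 3, 5, 6}.
Not covered: 1, 4 — 2 elements.

2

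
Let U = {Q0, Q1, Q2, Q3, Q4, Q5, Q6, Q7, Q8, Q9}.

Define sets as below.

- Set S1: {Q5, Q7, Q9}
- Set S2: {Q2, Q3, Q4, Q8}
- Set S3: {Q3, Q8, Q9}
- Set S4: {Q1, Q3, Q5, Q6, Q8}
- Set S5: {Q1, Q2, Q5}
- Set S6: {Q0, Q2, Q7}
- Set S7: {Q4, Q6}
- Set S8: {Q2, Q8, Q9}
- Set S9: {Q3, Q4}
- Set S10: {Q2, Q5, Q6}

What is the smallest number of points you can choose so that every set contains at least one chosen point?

4

H = {Q2, Q4, Q5, Q8} meets every set (each contains at least one member of H), and |H| = 4.
No choice of 3 points meets every set, so 4 is the minimum.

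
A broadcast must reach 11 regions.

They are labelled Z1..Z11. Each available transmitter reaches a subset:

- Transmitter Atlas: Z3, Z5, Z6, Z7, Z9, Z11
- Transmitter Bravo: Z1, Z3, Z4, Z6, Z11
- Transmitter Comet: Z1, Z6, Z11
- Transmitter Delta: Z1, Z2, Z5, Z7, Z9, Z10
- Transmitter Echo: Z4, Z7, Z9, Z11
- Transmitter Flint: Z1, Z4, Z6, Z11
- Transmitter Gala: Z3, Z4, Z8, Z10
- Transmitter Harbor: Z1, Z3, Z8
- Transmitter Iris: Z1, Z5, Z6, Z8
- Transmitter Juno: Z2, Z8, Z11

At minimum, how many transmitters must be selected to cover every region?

Bravo and Delta and Gala together: Bravo ∪ Delta ∪ Gala = {Z1, Z2, Z3, Z4, Z5, Z6, Z7, Z8, Z9, Z10, Z11} — every region is covered.
No 2 of the 10 transmitters cover everything (all 45 combinations miss at least one region), so 3 is optimal.

3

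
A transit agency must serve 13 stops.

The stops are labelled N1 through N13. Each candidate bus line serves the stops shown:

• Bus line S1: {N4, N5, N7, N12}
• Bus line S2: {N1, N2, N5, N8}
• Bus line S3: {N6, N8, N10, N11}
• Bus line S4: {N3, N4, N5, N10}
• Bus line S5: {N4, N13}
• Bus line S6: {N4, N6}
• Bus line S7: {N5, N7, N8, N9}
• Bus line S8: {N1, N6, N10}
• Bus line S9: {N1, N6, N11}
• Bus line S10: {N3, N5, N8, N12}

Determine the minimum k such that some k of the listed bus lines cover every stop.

S2 and S3 and S5 and S7 and S10 together: S2 ∪ S3 ∪ S5 ∪ S7 ∪ S10 = {N1, N2, N3, N4, N5, N6, N7, N8, N9, N10, N11, N12, N13} — every stop is covered.
No 4 of the 10 bus lines cover everything (all 210 combinations miss at least one stop), so 5 is optimal.

5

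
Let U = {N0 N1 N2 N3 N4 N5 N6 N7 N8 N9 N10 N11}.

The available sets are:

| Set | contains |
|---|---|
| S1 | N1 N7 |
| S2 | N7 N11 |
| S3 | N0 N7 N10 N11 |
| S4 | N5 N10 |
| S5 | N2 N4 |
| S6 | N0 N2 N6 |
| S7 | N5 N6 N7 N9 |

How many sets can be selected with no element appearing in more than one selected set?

S1, S4, S5 are pairwise disjoint (S1={N1,N7}; S4={N5,N10}; S5={N2,N4}).
Every remaining set overlaps one of these, and no 4 of the listed sets are pairwise disjoint, so 3 is the maximum.

3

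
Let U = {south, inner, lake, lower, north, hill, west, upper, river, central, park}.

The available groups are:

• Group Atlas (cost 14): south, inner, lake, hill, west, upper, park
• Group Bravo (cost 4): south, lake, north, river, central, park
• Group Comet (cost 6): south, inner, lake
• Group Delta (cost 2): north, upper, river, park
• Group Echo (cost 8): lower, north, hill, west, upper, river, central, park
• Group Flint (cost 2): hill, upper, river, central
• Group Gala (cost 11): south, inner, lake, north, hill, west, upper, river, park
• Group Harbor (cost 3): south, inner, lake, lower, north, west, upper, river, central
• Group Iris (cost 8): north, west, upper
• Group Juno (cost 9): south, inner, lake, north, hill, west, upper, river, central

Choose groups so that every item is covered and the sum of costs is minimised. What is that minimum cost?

Delta, Flint, Harbor together cover every item (Delta ∪ Flint ∪ Harbor = {south, inner, lake, lower, north, hill, west, upper, river, central, park}); total cost 2 + 2 + 3 = 7.
No covering selection has total cost below 7.

7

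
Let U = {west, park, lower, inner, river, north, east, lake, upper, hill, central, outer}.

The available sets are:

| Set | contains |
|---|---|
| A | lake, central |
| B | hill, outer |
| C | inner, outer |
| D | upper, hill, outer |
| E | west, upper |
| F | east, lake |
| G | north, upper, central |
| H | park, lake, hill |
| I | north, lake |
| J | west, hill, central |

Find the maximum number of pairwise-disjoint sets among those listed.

C, E, F are pairwise disjoint (C={inner,outer}; E={west,upper}; F={east,lake}).
Every remaining set overlaps one of these, and no 4 of the listed sets are pairwise disjoint, so 3 is the maximum.

3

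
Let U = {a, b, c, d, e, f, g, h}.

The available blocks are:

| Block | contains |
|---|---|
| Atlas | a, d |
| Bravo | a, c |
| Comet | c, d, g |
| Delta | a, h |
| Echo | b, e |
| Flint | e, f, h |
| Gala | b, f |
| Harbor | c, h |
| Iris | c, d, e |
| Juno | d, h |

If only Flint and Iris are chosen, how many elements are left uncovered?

Union of Flint, Iris = {c, d, e, f, h}.
Not covered: a, b, g — 3 elements.

3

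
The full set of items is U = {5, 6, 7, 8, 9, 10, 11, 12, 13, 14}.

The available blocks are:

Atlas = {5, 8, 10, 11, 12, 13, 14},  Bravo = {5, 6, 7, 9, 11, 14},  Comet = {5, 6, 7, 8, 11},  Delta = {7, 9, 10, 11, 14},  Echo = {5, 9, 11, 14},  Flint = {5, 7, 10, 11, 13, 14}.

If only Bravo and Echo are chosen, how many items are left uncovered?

Union of Bravo, Echo = {5, 6, 7, 9, 11, 14}.
Not covered: 8, 10, 12, 13 — 4 items.

4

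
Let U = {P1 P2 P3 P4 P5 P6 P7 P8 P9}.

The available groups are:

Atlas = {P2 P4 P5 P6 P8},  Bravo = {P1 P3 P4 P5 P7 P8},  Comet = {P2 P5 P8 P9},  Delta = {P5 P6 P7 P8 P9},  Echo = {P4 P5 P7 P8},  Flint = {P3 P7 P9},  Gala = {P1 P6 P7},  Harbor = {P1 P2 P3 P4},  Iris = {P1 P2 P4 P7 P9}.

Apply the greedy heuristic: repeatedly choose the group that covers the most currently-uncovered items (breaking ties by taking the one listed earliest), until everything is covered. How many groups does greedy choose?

3

Greedy: pick Bravo (covers 6 new) → pick Atlas (covers 2 new) → pick Comet (covers 1 new). Total picks: 3.
(The true minimum cover uses only 2 groups, so greedy is not optimal here.)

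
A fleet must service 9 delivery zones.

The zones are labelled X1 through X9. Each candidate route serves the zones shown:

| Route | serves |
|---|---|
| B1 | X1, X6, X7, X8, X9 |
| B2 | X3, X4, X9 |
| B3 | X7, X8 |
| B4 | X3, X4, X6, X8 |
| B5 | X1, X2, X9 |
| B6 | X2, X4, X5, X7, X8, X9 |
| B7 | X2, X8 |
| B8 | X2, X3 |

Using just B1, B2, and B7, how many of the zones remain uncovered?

Union of B1, B2, B7 = {X1, X2, X3, X4, X6, X7, X8, X9}.
Not covered: X5 — 1 zone.

1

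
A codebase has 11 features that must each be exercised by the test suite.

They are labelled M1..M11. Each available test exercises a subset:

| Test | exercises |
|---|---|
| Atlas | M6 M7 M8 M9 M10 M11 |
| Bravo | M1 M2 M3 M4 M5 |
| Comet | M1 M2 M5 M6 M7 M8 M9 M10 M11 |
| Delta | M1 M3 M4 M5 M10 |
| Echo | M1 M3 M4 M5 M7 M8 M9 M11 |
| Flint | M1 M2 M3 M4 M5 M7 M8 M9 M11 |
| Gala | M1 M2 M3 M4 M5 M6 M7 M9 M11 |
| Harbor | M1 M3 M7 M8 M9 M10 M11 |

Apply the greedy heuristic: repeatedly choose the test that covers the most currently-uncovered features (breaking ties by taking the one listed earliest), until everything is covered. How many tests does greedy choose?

Greedy: pick Comet (covers 9 new) → pick Bravo (covers 2 new). Total picks: 2.

2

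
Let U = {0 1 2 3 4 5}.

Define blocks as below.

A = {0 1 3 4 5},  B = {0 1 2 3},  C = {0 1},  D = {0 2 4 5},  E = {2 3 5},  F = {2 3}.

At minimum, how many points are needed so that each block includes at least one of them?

2

Take H = {0, 2}. Each listed block contains at least one of these, so H is a hitting set of size 2.
The blocks C, E are pairwise disjoint, so any hitting set needs a separate point for each — at least 2. Hence 2 is optimal.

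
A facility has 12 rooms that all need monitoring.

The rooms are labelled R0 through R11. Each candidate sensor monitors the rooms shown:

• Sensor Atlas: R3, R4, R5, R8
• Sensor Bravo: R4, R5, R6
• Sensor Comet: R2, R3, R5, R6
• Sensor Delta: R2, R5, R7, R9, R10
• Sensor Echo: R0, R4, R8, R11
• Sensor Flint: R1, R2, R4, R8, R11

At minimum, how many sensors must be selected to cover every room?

4

Take {Comet, Delta, Echo, Flint}. Their union is {R0, R1, R2, R3, R4, R5, R6, R7, R8, R9, R10, R11}, which is all 12 rooms.
No 3 of the 6 sensors cover everything (all 20 combinations miss at least one room), so 4 is optimal.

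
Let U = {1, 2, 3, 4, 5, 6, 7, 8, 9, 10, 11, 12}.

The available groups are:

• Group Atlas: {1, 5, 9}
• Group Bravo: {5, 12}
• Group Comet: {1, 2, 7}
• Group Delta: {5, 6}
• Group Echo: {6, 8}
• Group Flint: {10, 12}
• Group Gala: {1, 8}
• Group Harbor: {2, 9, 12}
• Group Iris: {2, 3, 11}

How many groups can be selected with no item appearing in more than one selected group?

Delta, Flint, Gala, Iris are pairwise disjoint (Delta={5,6}; Flint={10,12}; Gala={1,8}; Iris={2,3,11}).
Every remaining group overlaps one of these, and no 5 of the listed groups are pairwise disjoint, so 4 is the maximum.

4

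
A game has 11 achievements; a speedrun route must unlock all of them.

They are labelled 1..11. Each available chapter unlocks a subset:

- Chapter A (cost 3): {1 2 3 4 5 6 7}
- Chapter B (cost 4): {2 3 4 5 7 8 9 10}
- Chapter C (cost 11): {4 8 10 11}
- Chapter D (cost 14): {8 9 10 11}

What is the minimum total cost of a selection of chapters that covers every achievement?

17

A, D together cover every achievement (A ∪ D = {1, 2, 3, 4, 5, 6, 7, 8, 9, 10, 11}); total cost 3 + 14 = 17.
The greedy pick A, B, C costs 18; no covering selection beats 17.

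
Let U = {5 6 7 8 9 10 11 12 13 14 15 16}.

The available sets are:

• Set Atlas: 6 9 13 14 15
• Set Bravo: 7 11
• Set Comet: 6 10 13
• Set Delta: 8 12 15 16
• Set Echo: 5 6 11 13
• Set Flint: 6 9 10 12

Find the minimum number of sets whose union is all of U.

Take {Atlas, Bravo, Comet, Delta, Echo}. Their union is {5, 6, 7, 8, 9, 10, 11, 12, 13, 14, 15, 16}, which is all 12 elements.
No 4 of the 6 sets cover everything (all 15 combinations miss at least one element), so 5 is optimal.

5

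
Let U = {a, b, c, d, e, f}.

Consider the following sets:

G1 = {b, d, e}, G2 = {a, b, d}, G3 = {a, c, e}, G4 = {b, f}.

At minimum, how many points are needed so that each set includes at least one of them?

H = {b, e} meets every set (each contains at least one member of H), and |H| = 2.
The sets G3, G4 are pairwise disjoint, so any hitting set needs a separate point for each — at least 2. Hence 2 is optimal.

2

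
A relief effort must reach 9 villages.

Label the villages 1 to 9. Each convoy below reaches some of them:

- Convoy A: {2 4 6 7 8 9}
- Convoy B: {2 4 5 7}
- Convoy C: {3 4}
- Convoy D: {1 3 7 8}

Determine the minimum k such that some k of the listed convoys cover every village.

3

Take {A, B, D}. Their union is {1, 2, 3, 4, 5, 6, 7, 8, 9}, which is all 9 villages.
Only D contains 1, so D is forced; the remaining 5 villages need at least 2 more convoys (each remaining convoy adds at most 4) — so at least 3 convoys are needed, and 3 is optimal.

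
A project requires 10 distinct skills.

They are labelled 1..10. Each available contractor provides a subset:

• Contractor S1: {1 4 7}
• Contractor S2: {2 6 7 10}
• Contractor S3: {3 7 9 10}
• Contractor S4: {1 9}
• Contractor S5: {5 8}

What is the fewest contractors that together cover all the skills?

4

S1 and S2 and S3 and S5 together: S1 ∪ S2 ∪ S3 ∪ S5 = {1, 2, 3, 4, 5, 6, 7, 8, 9, 10} — every skill is covered.
Only S2 contains 2, so S2 is forced; the remaining 6 skills need at least 3 more contractors (each remaining contractor adds at most 2) — so at least 4 contractors are needed, and 4 is optimal.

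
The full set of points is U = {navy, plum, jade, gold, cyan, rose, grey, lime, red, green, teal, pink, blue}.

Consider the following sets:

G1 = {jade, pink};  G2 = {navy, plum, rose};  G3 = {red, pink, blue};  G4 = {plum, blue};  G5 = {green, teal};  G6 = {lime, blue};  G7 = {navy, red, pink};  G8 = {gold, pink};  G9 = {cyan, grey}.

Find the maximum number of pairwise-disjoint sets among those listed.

G2, G5, G6, G8, G9 are pairwise disjoint (G2={navy,plum,rose}; G5={green,teal}; G6={lime,blue}; G8={gold,pink}; G9={cyan,grey}).
Every remaining set overlaps one of these, and no 6 of the listed sets are pairwise disjoint, so 5 is the maximum.

5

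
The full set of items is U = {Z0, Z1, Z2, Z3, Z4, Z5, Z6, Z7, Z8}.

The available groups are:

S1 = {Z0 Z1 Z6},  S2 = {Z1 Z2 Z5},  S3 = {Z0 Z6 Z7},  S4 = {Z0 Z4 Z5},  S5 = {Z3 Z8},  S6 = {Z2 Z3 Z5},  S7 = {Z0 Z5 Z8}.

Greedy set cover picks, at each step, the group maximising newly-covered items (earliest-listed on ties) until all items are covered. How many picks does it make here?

5

Greedy: pick S1 (covers 3 new) → pick S6 (covers 3 new) → pick S3 (covers 1 new) → pick S4 (covers 1 new) → pick S5 (covers 1 new). Total picks: 5.
(The true minimum cover uses only 4 groups, so greedy is not optimal here.)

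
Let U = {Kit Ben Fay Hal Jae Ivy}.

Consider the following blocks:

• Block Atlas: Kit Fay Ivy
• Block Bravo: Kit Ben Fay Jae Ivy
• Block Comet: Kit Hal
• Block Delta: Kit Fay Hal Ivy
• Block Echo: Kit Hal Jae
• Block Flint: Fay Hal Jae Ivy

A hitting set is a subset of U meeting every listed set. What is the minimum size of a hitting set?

H = {Kit, Ivy} meets every block (each contains at least one member of H), and |H| = 2.
No single point lies in every block, so at least 2 are needed and 2 is optimal.

2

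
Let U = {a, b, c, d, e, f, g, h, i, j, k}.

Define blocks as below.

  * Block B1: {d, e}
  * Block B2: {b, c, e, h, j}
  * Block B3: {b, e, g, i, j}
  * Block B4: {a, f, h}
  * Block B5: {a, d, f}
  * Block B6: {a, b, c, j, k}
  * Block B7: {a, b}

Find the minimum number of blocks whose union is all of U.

4

B3 and B4 and B5 and B6 together: B3 ∪ B4 ∪ B5 ∪ B6 = {a, b, c, d, e, f, g, h, i, j, k} — every item is covered.
No 3 of the 7 blocks cover everything (all 35 combinations miss at least one item), so 4 is optimal.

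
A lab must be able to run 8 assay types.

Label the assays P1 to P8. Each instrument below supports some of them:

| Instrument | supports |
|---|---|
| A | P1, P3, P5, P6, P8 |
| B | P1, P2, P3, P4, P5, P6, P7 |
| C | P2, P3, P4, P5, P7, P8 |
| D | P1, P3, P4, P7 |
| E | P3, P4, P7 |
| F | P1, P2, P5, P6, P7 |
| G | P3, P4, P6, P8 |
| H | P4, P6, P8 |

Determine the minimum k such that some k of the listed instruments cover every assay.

Take {B, G}. Their union is {P1, P2, P3, P4, P5, P6, P7, P8}, which is all 8 assays.
No single instrument has all 8 assays (the largest, B, has 7), so 2 is optimal.

2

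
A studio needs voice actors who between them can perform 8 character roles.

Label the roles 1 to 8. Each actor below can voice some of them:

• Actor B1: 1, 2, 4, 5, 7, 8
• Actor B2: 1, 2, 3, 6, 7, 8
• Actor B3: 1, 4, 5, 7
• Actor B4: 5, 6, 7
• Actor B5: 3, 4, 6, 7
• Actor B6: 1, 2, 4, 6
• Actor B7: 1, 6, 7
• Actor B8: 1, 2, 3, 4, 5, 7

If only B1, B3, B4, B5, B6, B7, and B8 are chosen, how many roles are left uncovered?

0

Union of B1, B3, B4, B5, B6, B7, B8 = {1, 2, 3, 4, 5, 6, 7, 8} — that's every role, so 0 are uncovered.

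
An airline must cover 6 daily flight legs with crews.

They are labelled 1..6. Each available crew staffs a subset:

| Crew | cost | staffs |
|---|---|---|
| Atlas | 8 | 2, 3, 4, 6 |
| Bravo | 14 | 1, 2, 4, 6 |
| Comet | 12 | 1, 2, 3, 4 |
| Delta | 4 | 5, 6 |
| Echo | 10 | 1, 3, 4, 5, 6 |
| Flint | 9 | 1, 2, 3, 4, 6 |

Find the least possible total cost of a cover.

13

Delta, Flint together cover every leg (Delta ∪ Flint = {1, 2, 3, 4, 5, 6}); total cost 4 + 9 = 13.
No covering selection has total cost below 13.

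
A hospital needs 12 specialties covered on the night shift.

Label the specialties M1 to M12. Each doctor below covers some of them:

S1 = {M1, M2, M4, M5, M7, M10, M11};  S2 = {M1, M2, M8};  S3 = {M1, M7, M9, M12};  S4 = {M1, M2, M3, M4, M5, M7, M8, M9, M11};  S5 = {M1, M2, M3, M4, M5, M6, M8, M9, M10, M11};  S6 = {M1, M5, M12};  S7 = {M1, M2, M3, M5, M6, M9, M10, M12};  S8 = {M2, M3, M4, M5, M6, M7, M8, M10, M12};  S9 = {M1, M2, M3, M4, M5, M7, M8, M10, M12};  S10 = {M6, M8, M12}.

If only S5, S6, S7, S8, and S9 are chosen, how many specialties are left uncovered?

0

Union of S5, S6, S7, S8, S9 = {M1, M2, M3, M4, M5, M6, M7, M8, M9, M10, M11, M12} — that's every specialty, so 0 are uncovered.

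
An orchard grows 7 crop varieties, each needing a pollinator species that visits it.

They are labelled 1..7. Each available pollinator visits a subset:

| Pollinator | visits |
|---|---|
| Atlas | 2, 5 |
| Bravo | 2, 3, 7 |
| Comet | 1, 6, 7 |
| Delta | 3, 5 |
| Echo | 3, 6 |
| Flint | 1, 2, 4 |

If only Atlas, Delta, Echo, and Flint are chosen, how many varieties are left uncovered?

1

Union of Atlas, Delta, Echo, Flint = {1, 2, 3, 4, 5, 6}.
Not covered: 7 — 1 variety.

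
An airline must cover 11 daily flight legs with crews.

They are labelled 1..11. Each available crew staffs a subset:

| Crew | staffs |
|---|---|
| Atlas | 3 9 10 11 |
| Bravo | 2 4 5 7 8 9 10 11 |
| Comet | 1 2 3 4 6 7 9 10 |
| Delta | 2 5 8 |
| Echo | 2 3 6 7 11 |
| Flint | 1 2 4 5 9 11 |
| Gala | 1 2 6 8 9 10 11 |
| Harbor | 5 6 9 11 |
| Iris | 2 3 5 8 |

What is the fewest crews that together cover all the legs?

2

Take {Bravo, Comet}. Their union is {1, 2, 3, 4, 5, 6, 7, 8, 9, 10, 11}, which is all 11 legs.
No single crew has all 11 legs (the largest, Bravo, has 8), so 2 is optimal.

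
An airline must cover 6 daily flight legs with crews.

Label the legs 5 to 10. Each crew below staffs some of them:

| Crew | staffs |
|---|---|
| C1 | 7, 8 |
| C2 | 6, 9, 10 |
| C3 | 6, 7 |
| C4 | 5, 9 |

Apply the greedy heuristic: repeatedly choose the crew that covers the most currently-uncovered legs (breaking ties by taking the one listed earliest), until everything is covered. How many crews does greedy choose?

Greedy: pick C2 (covers 3 new) → pick C1 (covers 2 new) → pick C4 (covers 1 new). Total picks: 3.

3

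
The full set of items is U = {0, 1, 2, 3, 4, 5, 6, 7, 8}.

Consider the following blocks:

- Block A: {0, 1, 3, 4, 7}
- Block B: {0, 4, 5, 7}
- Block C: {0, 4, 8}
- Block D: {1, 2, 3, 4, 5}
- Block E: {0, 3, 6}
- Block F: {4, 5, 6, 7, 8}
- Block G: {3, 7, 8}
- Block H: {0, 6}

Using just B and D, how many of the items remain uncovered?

Union of B, D = {0, 1, 2, 3, 4, 5, 7}.
Not covered: 6, 8 — 2 items.

2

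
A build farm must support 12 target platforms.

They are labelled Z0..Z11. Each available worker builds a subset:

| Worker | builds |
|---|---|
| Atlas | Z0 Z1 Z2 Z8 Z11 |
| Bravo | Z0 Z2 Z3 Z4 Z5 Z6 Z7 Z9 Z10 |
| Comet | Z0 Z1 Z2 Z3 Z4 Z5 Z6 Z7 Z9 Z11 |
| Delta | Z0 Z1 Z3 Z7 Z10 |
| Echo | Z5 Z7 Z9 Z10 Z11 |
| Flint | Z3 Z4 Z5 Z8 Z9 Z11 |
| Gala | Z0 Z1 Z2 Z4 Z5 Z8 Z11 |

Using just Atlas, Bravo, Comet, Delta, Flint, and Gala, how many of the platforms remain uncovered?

0

Union of Atlas, Bravo, Comet, Delta, Flint, Gala = {Z0, Z1, Z2, Z3, Z4, Z5, Z6, Z7, Z8, Z9, Z10, Z11} — that's every platform, so 0 are uncovered.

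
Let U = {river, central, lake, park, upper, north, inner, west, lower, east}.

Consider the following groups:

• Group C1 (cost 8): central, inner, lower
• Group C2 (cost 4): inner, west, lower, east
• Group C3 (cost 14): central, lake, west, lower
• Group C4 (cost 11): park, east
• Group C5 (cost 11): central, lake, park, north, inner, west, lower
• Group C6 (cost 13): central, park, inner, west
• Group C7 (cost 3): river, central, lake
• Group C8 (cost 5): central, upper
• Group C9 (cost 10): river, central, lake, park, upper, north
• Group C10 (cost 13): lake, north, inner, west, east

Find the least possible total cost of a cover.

C2, C9 together cover every element (C2 ∪ C9 = {river, central, lake, park, upper, north, inner, west, lower, east}); total cost 4 + 10 = 14.
The greedy pick C2, C7, C9 costs 17; no covering selection beats 14.

14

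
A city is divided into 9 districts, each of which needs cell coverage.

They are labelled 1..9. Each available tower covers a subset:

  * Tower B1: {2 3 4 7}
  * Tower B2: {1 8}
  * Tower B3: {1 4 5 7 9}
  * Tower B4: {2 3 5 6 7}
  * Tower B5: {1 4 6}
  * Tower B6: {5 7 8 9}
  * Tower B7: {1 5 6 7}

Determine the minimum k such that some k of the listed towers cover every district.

3

B4 and B5 and B6 together: B4 ∪ B5 ∪ B6 = {1, 2, 3, 4, 5, 6, 7, 8, 9} — every district is covered.
No 2 of the 7 towers cover everything (all 21 combinations miss at least one district), so 3 is optimal.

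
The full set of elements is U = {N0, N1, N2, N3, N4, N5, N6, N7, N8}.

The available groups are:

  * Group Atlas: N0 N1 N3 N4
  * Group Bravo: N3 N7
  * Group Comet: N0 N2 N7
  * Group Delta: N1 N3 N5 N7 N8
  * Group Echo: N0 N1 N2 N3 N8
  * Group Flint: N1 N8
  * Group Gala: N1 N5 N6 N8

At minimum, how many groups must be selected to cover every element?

3

Atlas, Comet, and Gala cover everything between them: the union {N0, N1, N2, N3, N4, N5, N6, N7, N8} is all of U.
Only Atlas contains N4, so Atlas is forced; the remaining 5 elements need at least 2 more groups (each remaining group adds at most 3) — so at least 3 groups are needed, and 3 is optimal.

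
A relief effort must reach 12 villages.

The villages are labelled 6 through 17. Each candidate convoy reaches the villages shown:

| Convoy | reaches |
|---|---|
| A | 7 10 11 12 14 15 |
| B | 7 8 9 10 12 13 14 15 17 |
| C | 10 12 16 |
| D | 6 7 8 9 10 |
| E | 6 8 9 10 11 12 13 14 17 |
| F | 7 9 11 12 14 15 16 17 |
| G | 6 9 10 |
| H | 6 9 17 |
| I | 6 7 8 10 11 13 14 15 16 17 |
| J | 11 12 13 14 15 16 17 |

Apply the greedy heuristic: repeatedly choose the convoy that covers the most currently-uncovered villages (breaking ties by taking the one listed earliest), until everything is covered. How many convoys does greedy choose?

Greedy: pick I (covers 10 new) → pick B (covers 2 new). Total picks: 2.

2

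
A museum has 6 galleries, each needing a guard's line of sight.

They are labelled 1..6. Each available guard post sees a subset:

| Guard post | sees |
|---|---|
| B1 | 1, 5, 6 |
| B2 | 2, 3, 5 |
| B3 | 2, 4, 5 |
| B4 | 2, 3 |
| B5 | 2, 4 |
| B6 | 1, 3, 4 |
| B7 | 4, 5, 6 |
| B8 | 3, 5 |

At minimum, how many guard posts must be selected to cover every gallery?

B4 and B6 and B7 together: B4 ∪ B6 ∪ B7 = {1, 2, 3, 4, 5, 6} — every gallery is covered.
No 2 of the 8 guard posts cover everything (all 28 combinations miss at least one gallery), so 3 is optimal.

3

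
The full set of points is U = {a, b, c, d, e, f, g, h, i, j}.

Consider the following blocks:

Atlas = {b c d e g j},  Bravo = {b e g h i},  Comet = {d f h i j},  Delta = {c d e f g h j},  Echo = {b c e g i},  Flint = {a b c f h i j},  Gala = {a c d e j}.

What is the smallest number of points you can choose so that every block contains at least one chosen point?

2

T = {b, d} meets every block (each contains at least one member of T), and |T| = 2.
No single point lies in every block, so at least 2 are needed and 2 is optimal.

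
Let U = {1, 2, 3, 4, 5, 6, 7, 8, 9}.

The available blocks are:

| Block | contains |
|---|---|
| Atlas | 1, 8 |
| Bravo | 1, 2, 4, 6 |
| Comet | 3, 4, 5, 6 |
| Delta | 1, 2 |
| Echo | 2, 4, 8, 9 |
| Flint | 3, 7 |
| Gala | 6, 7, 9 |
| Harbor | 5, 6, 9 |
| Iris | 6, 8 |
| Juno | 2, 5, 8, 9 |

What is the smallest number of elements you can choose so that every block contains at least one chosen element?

4

The 4 elements {2, 3, 6, 8} hit every block.
No choice of 3 elements meets every block, so 4 is the minimum.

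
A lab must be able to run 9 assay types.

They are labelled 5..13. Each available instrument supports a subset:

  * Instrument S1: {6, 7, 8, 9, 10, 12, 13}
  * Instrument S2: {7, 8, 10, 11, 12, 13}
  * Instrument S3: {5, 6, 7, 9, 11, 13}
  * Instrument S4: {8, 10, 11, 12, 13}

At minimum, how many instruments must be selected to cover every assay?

Take {S2, S3}. Their union is {5, 6, 7, 8, 9, 10, 11, 12, 13}, which is all 9 assays.
No single instrument has all 9 assays (the largest, S1, has 7), so 2 is optimal.

2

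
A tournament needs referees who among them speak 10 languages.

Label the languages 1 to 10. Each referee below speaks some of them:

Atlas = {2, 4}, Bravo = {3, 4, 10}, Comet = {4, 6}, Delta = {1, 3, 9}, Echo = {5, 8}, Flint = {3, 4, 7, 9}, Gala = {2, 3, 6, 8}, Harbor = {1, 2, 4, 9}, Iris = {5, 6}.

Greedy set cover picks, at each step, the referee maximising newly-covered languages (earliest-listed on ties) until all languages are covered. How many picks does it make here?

5

Greedy: pick Flint (covers 4 new) → pick Gala (covers 3 new) → pick Bravo (covers 1 new) → pick Delta (covers 1 new) → pick Echo (covers 1 new). Total picks: 5.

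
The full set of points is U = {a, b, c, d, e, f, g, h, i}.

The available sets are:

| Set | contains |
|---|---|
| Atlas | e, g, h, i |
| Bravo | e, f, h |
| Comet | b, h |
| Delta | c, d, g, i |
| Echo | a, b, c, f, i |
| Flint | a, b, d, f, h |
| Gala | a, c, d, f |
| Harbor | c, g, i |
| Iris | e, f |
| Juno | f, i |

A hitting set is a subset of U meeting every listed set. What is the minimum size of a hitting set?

Take T = {b, f, g}. Each listed set contains at least one of these, so T is a hitting set of size 3.
The sets Comet, Delta, Iris are pairwise disjoint, so any hitting set needs a separate point for each — at least 3. Hence 3 is optimal.

3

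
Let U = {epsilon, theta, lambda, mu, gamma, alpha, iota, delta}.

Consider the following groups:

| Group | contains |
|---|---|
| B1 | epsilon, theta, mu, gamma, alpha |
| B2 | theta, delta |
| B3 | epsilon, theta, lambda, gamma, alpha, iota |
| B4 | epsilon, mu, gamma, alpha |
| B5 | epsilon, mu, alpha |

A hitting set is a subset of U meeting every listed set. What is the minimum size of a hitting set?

2

The 2 elements {theta, mu} hit every group.
The groups B2, B4 are pairwise disjoint, so any hitting set needs a separate element for each — at least 2. Hence 2 is optimal.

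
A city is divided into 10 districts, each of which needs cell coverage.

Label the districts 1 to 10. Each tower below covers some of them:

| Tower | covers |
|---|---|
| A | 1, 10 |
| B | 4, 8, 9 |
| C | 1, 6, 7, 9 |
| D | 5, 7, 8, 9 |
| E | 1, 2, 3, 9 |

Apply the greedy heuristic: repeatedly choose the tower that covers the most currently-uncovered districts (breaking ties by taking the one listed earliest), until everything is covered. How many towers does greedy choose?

5

Greedy: pick C (covers 4 new) → pick B (covers 2 new) → pick E (covers 2 new) → pick A (covers 1 new) → pick D (covers 1 new). Total picks: 5.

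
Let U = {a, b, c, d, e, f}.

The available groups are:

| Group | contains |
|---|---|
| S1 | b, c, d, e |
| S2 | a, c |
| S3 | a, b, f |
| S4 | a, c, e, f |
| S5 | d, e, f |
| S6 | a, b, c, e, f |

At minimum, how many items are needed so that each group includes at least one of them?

Take H = {a, d}. Each listed group contains at least one of these, so H is a hitting set of size 2.
The groups S2, S5 are pairwise disjoint, so any hitting set needs a separate item for each — at least 2. Hence 2 is optimal.

2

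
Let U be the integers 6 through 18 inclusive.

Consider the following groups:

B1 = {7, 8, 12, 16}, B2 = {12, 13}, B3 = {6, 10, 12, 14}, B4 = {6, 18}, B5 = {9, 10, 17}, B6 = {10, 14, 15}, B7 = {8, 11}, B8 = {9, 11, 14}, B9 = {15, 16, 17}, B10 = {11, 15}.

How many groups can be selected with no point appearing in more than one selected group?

B2, B4, B8, B9 are pairwise disjoint (B2={12,13}; B4={6,18}; B8={9,11,14}; B9={15,16,17}).
Every remaining group overlaps one of these, and no 5 of the listed groups are pairwise disjoint, so 4 is the maximum.

4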